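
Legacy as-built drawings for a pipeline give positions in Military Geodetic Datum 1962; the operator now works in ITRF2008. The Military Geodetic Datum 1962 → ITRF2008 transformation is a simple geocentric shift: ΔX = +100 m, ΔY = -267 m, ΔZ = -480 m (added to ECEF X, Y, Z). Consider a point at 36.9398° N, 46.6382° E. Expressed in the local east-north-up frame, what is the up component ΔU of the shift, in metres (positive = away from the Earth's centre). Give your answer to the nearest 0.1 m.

The local up (radial) axis is (cos φ cos λ, cos φ sin λ, sin φ), giving ΔU = 54.878 − 155.152 − 288.468 = -388.74 m.

ΔU = -388.7 m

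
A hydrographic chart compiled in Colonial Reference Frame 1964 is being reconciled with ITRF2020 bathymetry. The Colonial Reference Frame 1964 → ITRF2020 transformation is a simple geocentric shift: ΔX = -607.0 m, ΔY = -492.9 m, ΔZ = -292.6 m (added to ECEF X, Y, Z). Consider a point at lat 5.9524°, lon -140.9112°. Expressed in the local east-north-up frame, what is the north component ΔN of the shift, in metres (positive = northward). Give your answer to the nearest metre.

The local north axis is (−sin φ cos λ, −sin φ sin λ, cos φ), giving ΔN = -48.858 − 32.229 − 291.022 = -372.11 m.

ΔN = -372 m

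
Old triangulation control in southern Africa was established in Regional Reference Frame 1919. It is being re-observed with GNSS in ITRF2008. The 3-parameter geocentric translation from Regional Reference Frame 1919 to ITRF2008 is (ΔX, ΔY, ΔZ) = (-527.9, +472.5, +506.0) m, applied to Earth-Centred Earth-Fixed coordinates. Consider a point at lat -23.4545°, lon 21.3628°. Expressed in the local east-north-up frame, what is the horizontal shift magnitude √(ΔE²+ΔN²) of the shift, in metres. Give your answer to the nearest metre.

717 m

The local east axis at (φ, λ) is (−sin λ, cos λ, 0), so ΔE = −sin(21.3628°)·(-527.9) + cos(21.3628°)·472.5 = 632.34 m.
The local north axis is (−sin φ cos λ, −sin φ sin λ, cos φ), giving ΔN = -195.679 + 68.507 + 464.192 = 337.02 m.
Horizontal magnitude = √(ΔE² + ΔN²) = √(632.34² + 337.02²) = 716.54 m.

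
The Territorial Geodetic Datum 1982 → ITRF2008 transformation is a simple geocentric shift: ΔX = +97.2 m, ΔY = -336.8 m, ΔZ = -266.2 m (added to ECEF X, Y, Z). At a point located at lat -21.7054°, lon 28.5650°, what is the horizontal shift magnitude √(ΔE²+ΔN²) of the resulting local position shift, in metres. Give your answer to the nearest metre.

The local east axis at (φ, λ) is (−sin λ, cos λ, 0), so ΔE = −sin(28.5650°)·97.2 + cos(28.5650°)·(-336.8) = -342.28 m.
The local north axis is (−sin φ cos λ, −sin φ sin λ, cos φ), giving ΔN = 31.572 − 59.559 − 247.326 = -275.31 m.
Horizontal magnitude = √(ΔE² + ΔN²) = √((-342.28)² + (-275.31)²) = 439.26 m.

439 m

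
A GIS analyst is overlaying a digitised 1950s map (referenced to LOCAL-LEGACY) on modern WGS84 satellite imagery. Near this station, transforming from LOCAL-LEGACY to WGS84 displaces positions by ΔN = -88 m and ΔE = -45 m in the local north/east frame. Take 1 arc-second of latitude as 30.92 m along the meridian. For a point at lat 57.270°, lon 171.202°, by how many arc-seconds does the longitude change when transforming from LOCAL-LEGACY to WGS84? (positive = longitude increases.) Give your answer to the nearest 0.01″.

Δλ = -2.69″

At latitude 57.270°, cos φ = 0.540681.
1″ of longitude at this latitude = 30.92 × cos φ = 16.7179 m, so Δλ = -45.0 / 16.7179 = -2.692″.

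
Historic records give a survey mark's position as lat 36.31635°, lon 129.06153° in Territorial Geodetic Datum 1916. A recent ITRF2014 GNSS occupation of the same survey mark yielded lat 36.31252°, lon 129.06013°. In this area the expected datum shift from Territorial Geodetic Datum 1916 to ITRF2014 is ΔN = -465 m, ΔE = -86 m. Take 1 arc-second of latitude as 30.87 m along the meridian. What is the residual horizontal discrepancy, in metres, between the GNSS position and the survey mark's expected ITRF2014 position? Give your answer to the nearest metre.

56 m

Observed coordinate differences: Δφ = -0.00383°, Δλ = -0.00140°.
Converting to metres (1° lat = 111132 m, cos φ = 0.805759): observed ΔN = -425.6 m, observed ΔE = -125.4 m.
Subtracting the expected shift leaves a residual of -425.6 − (-465) = 39.4 m north and -125.4 − (-86) = -39.4 m east.
Residual distance = √(39.4² + (-39.4)²) = 55.7 m.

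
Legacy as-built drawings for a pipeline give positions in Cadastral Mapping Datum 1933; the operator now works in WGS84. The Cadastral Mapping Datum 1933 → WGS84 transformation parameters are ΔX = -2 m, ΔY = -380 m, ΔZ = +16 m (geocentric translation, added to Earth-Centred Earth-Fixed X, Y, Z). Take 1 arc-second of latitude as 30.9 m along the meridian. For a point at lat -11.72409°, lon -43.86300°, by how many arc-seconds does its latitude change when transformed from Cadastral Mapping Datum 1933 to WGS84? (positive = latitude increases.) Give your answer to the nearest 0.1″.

sin φ = -0.203199, cos φ = 0.979137, sin λ = -0.692936, cos λ = 0.720999.
North component: ΔN = −sin φ cos λ·ΔX − sin φ sin λ·ΔY + cos φ·ΔZ = −(-0.203199)(0.720999)(-2) − (-0.203199)(-0.692936)(-380) + (0.979137)(16) = 68.88 m.
1° of latitude spans 3600 × 30.90 = 111240 m, so Δφ = 68.88 / 111240 × 3600 = 2.229″.

Δφ = 2.2″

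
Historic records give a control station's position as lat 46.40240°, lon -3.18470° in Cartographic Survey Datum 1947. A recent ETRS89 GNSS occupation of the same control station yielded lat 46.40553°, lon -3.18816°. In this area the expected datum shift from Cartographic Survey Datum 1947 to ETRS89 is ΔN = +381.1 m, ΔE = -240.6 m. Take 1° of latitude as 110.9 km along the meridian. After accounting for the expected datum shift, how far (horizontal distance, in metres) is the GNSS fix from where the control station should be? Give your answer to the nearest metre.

Observed coordinate differences: Δφ = +0.00313°, Δλ = -0.00346°.
Converting to metres (1° lat = 110900 m, cos φ = 0.689589): observed ΔN = 347.1 m, observed ΔE = -264.6 m.
Subtracting the expected shift leaves a residual of 347.1 − (381.1) = -34.0 m north and -264.6 − (-240.6) = -24.0 m east.
Residual distance = √((-34.0)² + (-24.0)²) = 41.6 m.

42 m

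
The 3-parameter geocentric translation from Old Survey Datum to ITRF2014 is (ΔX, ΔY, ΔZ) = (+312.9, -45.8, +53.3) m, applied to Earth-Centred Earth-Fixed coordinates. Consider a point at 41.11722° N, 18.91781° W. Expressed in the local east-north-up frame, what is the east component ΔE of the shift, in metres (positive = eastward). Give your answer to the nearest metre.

ΔE = 58 m

The local east axis at (φ, λ) is (−sin λ, cos λ, 0), so ΔE = −sin(-18.91781°)·312.9 + cos(-18.91781°)·(-45.8) = 58.12 m.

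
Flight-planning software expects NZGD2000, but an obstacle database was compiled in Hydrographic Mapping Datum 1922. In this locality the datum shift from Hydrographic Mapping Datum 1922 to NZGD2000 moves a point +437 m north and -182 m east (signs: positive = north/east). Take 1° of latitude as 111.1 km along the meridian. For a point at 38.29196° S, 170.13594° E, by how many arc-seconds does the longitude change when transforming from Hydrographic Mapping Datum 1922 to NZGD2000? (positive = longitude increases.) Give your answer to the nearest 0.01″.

Δλ = -7.51″

At latitude -38.29196°, cos φ = 0.784863.
1° of longitude at this latitude = 111.1 × cos φ = 87.20 km, so Δλ = -182.0 / 87198.3 = -0.0020872° = -7.514″.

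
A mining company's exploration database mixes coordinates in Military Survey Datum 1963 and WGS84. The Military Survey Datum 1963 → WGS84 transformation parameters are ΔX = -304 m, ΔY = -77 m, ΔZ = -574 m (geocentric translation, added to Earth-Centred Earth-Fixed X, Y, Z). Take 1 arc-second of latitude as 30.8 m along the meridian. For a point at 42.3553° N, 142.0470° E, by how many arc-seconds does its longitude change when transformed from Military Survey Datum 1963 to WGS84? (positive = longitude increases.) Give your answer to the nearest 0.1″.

sin φ = 0.673726, cos φ = 0.738981, sin λ = 0.615015, cos λ = -0.788516.
East component: ΔE = −sin λ·ΔX + cos λ·ΔY = −(0.615015)(-304) + (-0.788516)(-77) = 247.68 m.
1° of latitude spans 3600 × 30.80 = 110880 m; at latitude φ, 1° of longitude spans that × cos φ = 81938.2 m, so Δλ = 247.68 / 81938.2 × 3600 = 10.882″.

Δλ = 10.9″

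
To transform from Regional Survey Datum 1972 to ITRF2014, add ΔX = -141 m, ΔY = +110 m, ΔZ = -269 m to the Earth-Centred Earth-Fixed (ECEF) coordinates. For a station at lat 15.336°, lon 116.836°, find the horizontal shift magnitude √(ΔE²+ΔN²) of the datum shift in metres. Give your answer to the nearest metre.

The local east axis at (φ, λ) is (−sin λ, cos λ, 0), so ΔE = −sin(116.836°)·(-141) + cos(116.836°)·110 = 76.16 m.
The local north axis is (−sin φ cos λ, −sin φ sin λ, cos φ), giving ΔN = -16.835 − 25.959 − 259.421 = -302.22 m.
Horizontal magnitude = √(ΔE² + ΔN²) = √(76.16² + (-302.22)²) = 311.66 m.

312 m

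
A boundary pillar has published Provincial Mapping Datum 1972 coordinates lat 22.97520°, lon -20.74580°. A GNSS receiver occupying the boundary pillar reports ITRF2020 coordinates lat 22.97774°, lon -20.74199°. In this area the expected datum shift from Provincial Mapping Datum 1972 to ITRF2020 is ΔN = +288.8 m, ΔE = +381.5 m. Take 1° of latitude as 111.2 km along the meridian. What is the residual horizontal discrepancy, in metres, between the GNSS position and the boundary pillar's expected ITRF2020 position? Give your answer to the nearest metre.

Observed coordinate differences: Δφ = +0.00254°, Δλ = +0.00381°.
Converting to metres (1° lat = 111200 m, cos φ = 0.920674): observed ΔN = 282.4 m, observed ΔE = 390.1 m.
Subtracting the expected shift leaves a residual of 282.4 − (288.8) = -6.4 m north and 390.1 − (381.5) = 8.6 m east.
Residual distance = √((-6.4)² + 8.6²) = 10.7 m.

11 m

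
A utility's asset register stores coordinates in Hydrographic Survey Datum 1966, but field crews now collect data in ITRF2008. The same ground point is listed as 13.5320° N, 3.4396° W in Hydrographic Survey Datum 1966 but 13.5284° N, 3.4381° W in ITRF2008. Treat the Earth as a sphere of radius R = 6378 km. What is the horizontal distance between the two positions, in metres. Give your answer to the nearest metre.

432 m

Δφ = 13.5284° − 13.5320° = -0.0036°; Δλ = -3.4381° − -3.4396° = +0.0015°.
1° along a meridian = πR/180 = 111317 m.
ΔN = Δφ × 111317 = -400.7 m; ΔE = Δλ × 111317 × cos(13.5320°) = +0.0015 × 111317 × 0.972239 = 162.3 m.
Distance = √(ΔE² + ΔN²) = √(162.3² + (-400.7)²) = 432.4 m.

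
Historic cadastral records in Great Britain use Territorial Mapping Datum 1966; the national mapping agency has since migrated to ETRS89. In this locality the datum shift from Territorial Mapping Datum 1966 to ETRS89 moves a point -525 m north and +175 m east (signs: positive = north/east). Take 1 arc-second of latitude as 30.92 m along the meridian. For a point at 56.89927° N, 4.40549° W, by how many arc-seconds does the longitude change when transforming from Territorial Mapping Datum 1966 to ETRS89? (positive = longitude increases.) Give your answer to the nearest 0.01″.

Δλ = 10.36″

At latitude 56.89927°, cos φ = 0.546113.
1″ of longitude at this latitude = 30.92 × cos φ = 16.8858 m, so Δλ = 175.0 / 16.8858 = 10.364″.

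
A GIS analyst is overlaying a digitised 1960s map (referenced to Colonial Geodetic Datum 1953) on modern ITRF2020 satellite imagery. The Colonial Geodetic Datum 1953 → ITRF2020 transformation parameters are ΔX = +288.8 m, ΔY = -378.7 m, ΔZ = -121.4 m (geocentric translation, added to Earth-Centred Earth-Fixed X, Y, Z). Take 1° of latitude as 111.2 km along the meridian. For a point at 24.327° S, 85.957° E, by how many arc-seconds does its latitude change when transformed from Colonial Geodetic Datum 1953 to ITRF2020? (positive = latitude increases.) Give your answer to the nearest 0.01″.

sin φ = -0.411944, cos φ = 0.911209, sin λ = 0.997511, cos λ = 0.070505.
North component: ΔN = −sin φ cos λ·ΔX − sin φ sin λ·ΔY + cos φ·ΔZ = −(-0.411944)(0.070505)(288.8) − (-0.411944)(0.997511)(-378.7) + (0.911209)(-121.4) = -257.85 m.
1° of latitude spans 111200 m, so Δφ = -257.85 / 111200 × 3600 = -8.348″.

Δφ = -8.35″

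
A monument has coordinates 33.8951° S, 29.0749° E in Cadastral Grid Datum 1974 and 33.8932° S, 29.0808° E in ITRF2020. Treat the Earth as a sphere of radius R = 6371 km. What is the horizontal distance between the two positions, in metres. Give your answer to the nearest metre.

584 m

Δφ = -33.8932° − -33.8951° = +0.0019°; Δλ = 29.0808° − 29.0749° = +0.0059°.
1° along a meridian = πR/180 = 111195 m.
ΔN = Δφ × 111195 = 211.3 m; ΔE = Δλ × 111195 × cos(-33.8951°) = +0.0059 × 111195 × 0.830060 = 544.6 m.
Distance = √(ΔE² + ΔN²) = √(544.6² + 211.3²) = 584.1 m.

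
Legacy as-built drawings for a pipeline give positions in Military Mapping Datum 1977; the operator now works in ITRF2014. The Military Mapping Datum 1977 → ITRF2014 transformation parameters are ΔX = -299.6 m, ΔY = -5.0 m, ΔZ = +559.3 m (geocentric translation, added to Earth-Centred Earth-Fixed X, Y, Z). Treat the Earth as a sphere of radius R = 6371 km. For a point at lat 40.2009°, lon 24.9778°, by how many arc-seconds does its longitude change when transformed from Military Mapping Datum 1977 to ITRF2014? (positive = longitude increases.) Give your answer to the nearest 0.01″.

sin φ = 0.645470, cos φ = 0.763786, sin λ = 0.422267, cos λ = 0.906471.
East component: ΔE = −sin λ·ΔX + cos λ·ΔY = −(0.422267)(-299.6) + (0.906471)(-5.0) = 121.98 m.
1° of latitude spans πR/180 = 111195 m; at latitude φ, 1° of longitude spans that × cos φ = 84929.1 m, so Δλ = 121.98 / 84929.1 × 3600 = 5.170″.

Δλ = 5.17″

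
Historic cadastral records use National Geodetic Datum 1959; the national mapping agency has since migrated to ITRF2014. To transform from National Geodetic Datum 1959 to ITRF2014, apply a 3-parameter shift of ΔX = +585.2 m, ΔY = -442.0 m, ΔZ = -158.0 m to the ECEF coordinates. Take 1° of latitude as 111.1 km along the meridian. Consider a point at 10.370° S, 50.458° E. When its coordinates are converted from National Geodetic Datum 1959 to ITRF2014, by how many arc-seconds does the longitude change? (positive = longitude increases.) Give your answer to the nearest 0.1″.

sin φ = -0.180004, cos φ = 0.983666, sin λ = 0.771158, cos λ = 0.636644.
East component: ΔE = −sin λ·ΔX + cos λ·ΔY = −(0.771158)(585.2) + (0.636644)(-442.0) = -732.68 m.
1° of latitude spans 111100 m; at latitude φ, 1° of longitude spans that × cos φ = 109285.3 m, so Δλ = -732.68 / 109285.3 × 3600 = -24.135″.

Δλ = -24.1″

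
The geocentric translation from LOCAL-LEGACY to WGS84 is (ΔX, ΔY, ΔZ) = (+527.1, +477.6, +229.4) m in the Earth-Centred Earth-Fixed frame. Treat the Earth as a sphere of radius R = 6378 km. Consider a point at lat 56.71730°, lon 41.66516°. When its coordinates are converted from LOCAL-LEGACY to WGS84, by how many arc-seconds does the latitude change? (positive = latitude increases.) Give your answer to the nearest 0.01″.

Δφ = -15.16″

sin φ = 0.835973, cos φ = 0.548770, sin λ = 0.664776, cos λ = 0.747043.
North component: ΔN = −sin φ cos λ·ΔX − sin φ sin λ·ΔY + cos φ·ΔZ = −(0.835973)(0.747043)(527.1) − (0.835973)(0.664776)(477.6) + (0.548770)(229.4) = -468.71 m.
1° of latitude spans πR/180 = 111317 m, so Δφ = -468.71 / 111317 × 3600 = -15.158″.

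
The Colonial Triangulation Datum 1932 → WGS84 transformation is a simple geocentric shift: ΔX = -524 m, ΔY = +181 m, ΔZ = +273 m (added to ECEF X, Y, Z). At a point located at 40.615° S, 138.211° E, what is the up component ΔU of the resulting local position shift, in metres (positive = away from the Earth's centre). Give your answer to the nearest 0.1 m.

The local up (radial) axis is (cos φ cos λ, cos φ sin λ, sin φ), giving ΔU = 296.578 + 91.560 − 177.716 = 210.42 m.

ΔU = 210.4 m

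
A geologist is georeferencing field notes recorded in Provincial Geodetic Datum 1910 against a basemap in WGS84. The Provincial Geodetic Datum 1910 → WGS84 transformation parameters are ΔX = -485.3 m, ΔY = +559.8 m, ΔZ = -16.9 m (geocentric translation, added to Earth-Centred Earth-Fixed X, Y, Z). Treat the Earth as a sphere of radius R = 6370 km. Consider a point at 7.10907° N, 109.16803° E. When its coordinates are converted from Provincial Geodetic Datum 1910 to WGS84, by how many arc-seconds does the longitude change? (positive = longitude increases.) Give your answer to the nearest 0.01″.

Δλ = 8.96″

sin φ = 0.123759, cos φ = 0.992312, sin λ = 0.944560, cos λ = -0.328340.
East component: ΔE = −sin λ·ΔX + cos λ·ΔY = −(0.944560)(-485.3) + (-0.328340)(559.8) = 274.59 m.
1° of latitude spans πR/180 = 111177 m; at latitude φ, 1° of longitude spans that × cos φ = 110322.8 m, so Δλ = 274.59 / 110322.8 × 3600 = 8.960″.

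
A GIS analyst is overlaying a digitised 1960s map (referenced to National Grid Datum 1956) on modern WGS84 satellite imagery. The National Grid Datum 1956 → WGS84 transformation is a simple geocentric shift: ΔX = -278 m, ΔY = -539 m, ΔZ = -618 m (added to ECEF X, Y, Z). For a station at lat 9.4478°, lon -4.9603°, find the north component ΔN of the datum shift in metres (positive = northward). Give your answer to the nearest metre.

ΔN = -572 m

The local north axis is (−sin φ cos λ, −sin φ sin λ, cos φ), giving ΔN = 45.463 − 7.650 − 609.617 = -571.80 m.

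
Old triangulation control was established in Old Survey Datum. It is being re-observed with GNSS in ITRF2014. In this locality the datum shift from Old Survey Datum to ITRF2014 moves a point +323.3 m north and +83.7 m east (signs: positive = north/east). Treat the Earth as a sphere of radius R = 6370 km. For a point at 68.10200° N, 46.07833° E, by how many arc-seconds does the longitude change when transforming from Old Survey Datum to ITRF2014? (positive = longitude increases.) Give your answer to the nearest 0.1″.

Δλ = 7.3″

At latitude 68.10200°, cos φ = 0.372955.
One radian of longitude at latitude φ spans R cos φ, so Δλ = ΔE / (R cos φ) = 83.7 / (6370000 × 0.372955) = 3.5231e-05 rad = 7.267″.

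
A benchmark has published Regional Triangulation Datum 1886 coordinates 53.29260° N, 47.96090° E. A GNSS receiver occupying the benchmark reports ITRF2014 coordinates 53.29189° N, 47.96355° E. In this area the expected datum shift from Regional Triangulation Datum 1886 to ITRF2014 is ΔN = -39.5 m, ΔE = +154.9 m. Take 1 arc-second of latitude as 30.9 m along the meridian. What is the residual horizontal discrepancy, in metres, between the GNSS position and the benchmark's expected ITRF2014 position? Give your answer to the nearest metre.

45 m

Observed coordinate differences: Δφ = -0.00071°, Δλ = +0.00265°.
Converting to metres (1° lat = 111240 m, cos φ = 0.597729): observed ΔN = -79.0 m, observed ΔE = 176.2 m.
Subtracting the expected shift leaves a residual of -79.0 − (-39.5) = -39.5 m north and 176.2 − (154.9) = 21.3 m east.
Residual distance = √((-39.5)² + 21.3²) = 44.9 m.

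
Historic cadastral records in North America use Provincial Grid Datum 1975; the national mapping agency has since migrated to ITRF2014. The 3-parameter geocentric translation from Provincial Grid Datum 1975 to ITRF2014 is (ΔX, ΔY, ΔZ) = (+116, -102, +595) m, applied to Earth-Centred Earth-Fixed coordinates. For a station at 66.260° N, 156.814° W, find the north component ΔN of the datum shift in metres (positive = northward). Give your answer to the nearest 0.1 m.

ΔN = 300.4 m

The local north axis is (−sin φ cos λ, −sin φ sin λ, cos φ), giving ΔN = 97.608 − 36.761 + 239.539 = 300.39 m.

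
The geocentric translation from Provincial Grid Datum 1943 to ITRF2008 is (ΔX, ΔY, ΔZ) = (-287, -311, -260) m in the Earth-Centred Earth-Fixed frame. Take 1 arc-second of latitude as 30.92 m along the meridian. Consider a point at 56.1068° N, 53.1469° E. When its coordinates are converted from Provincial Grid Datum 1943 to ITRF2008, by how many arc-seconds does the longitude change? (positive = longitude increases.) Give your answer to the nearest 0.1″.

sin φ = 0.830078, cos φ = 0.557647, sin λ = 0.800176, cos λ = 0.599765.
East component: ΔE = −sin λ·ΔX + cos λ·ΔY = −(0.800176)(-287) + (0.599765)(-311) = 43.12 m.
1° of latitude spans 3600 × 30.92 = 111312 m; at latitude φ, 1° of longitude spans that × cos φ = 62072.8 m, so Δλ = 43.12 / 62072.8 × 3600 = 2.501″.

Δλ = 2.5″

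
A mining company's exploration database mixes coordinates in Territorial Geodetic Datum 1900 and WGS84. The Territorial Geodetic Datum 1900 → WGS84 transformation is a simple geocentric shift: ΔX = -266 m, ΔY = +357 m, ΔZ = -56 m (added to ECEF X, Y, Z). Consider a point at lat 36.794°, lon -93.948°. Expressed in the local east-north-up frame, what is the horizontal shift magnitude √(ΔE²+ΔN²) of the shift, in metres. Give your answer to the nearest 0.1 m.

At φ = 36.794°, λ = -93.948°: sin φ = 0.598940, cos φ = 0.800794, sin λ = -0.997627, cos λ = -0.068851.
ΔE = −sin λ·ΔX + cos λ·ΔY = −(-0.997627)·(-266) + (-0.068851)·(357) = -289.95 m.
ΔN = −sin φ cos λ·ΔX − sin φ sin λ·ΔY + cos φ·ΔZ = −(0.598940)(-0.068851)(-266) − (0.598940)(-0.997627)(357) + (0.800794)(-56) = 157.50 m.
Horizontal magnitude = √(ΔE² + ΔN²) = √((-289.95)² + 157.50²) = 329.96 m.

330.0 m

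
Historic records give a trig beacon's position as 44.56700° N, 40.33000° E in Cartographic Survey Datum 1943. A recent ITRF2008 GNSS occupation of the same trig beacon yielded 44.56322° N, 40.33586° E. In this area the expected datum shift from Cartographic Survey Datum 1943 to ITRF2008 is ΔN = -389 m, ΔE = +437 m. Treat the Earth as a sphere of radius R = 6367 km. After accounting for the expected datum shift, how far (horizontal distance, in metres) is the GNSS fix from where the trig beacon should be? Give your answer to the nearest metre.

41 m

Observed coordinate differences: Δφ = -0.00378°, Δλ = +0.00586°.
Converting to metres (1° lat = 111125 m, cos φ = 0.712430): observed ΔN = -420.1 m, observed ΔE = 463.9 m.
Subtracting the expected shift leaves a residual of -420.1 − (-389) = -31.1 m north and 463.9 − (437) = 26.9 m east.
Residual distance = √((-31.1)² + 26.9²) = 41.1 m.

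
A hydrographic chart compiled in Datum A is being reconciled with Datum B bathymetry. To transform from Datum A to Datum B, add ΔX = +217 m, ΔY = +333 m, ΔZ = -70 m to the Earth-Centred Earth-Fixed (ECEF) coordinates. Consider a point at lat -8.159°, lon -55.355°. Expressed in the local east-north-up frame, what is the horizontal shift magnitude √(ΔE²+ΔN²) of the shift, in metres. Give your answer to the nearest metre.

379 m

The local east axis at (φ, λ) is (−sin λ, cos λ, 0), so ΔE = −sin(-55.355°)·217 + cos(-55.355°)·333 = 367.83 m.
The local north axis is (−sin φ cos λ, −sin φ sin λ, cos φ), giving ΔN = 17.508 − 38.880 − 69.291 = -90.66 m.
Horizontal magnitude = √(ΔE² + ΔN²) = √(367.83² + (-90.66)²) = 378.84 m.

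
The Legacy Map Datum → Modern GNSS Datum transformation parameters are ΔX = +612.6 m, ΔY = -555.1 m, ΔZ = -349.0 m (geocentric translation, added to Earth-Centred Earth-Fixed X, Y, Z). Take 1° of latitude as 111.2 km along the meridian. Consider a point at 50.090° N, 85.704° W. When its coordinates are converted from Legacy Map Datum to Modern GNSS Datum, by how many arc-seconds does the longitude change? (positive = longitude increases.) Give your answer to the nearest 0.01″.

sin φ = 0.767053, cos φ = 0.641584, sin λ = -0.997190, cos λ = 0.074909.
East component: ΔE = −sin λ·ΔX + cos λ·ΔY = −(-0.997190)(612.6) + (0.074909)(-555.1) = 569.30 m.
1° of latitude spans 111200 m; at latitude φ, 1° of longitude spans that × cos φ = 71344.1 m, so Δλ = 569.30 / 71344.1 × 3600 = 28.727″.

Δλ = 28.73″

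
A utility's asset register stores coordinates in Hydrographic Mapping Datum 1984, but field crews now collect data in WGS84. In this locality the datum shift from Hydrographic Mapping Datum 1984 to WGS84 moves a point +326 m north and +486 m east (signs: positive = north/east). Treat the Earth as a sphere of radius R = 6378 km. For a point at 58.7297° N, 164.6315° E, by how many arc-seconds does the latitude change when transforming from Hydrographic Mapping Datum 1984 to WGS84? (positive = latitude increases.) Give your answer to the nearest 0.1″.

On a sphere of radius R, 1 rad of latitude = R, so Δφ = ΔN / R = 326.0 / 6378000 = 5.1113e-05 rad = 10.543″.

Δφ = 10.5″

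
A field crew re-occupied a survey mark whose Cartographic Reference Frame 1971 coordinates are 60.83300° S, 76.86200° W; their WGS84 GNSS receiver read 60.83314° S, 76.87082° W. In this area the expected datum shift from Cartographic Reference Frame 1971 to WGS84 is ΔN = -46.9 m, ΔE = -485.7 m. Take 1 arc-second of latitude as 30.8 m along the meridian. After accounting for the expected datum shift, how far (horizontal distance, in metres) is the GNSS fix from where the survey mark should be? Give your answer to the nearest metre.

Observed coordinate differences: Δφ = -0.00014°, Δλ = -0.00882°.
Converting to metres (1° lat = 110880 m, cos φ = 0.487357): observed ΔN = -15.5 m, observed ΔE = -476.6 m.
Subtracting the expected shift leaves a residual of -15.5 − (-46.9) = 31.4 m north and -476.6 − (-485.7) = 9.1 m east.
Residual distance = √(31.4² + 9.1²) = 32.7 m.

33 m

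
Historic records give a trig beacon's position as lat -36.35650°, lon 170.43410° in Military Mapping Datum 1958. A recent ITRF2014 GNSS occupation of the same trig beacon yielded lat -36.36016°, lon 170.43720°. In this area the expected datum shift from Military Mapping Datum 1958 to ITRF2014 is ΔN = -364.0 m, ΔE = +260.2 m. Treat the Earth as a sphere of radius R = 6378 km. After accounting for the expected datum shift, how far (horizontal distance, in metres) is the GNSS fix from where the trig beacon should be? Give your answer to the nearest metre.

Observed coordinate differences: Δφ = -0.00366°, Δλ = +0.00310°.
Converting to metres (1° lat = 111317 m, cos φ = 0.805344): observed ΔN = -407.4 m, observed ΔE = 277.9 m.
Subtracting the expected shift leaves a residual of -407.4 − (-364.0) = -43.4 m north and 277.9 − (260.2) = 17.7 m east.
Residual distance = √((-43.4)² + 17.7²) = 46.9 m.

47 m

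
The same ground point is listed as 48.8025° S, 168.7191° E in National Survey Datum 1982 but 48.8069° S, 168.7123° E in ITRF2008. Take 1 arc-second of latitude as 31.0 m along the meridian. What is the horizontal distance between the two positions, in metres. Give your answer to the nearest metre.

Δφ = -48.8069° − -48.8025° = -0.0044°; Δλ = 168.7123° − 168.7191° = -0.0068°.
1° of latitude = 3600 × 31.00 = 111600 m.
ΔN = Δφ × 111600 = -491.0 m; ΔE = Δλ × 111600 × cos(-48.8025°) = -0.0068 × 111600 × 0.658657 = -499.8 m.
Distance = √(ΔE² + ΔN²) = √((-499.8)² + (-491.0)²) = 700.7 m.

701 m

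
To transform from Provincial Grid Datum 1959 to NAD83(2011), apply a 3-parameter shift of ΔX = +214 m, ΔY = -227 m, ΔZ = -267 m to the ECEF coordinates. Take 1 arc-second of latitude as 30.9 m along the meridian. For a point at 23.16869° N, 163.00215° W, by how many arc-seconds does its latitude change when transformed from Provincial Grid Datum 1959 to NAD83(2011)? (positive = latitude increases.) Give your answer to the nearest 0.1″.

sin φ = 0.393440, cos φ = 0.919350, sin λ = -0.292336, cos λ = -0.956316.
North component: ΔN = −sin φ cos λ·ΔX − sin φ sin λ·ΔY + cos φ·ΔZ = −(0.393440)(-0.956316)(214) − (0.393440)(-0.292336)(-227) + (0.919350)(-267) = -191.06 m.
1° of latitude spans 3600 × 30.90 = 111240 m, so Δφ = -191.06 / 111240 × 3600 = -6.183″.

Δφ = -6.2″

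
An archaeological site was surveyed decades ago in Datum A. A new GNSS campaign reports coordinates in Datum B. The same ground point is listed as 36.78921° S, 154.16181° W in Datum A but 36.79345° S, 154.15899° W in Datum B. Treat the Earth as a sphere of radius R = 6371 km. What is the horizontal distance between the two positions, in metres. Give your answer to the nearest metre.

Δφ = -36.79345° − -36.78921° = -0.00424°; Δλ = -154.15899° − -154.16181° = +0.00282°.
1° along a meridian = πR/180 = 111195 m.
ΔN = Δφ × 111195 = -471.5 m; ΔE = Δλ × 111195 × cos(-36.78921°) = +0.00282 × 111195 × 0.800844 = 251.1 m.
Distance = √(ΔE² + ΔN²) = √(251.1² + (-471.5)²) = 534.2 m.

534 m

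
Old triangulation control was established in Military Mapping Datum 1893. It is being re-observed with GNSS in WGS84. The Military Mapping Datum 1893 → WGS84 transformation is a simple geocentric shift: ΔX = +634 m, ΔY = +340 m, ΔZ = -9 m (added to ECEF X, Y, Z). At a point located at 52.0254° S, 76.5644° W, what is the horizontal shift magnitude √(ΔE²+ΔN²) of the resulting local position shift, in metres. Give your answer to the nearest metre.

At φ = -52.0254°, λ = -76.5644°: sin φ = -0.788284, cos φ = 0.615312, sin λ = -0.972632, cos λ = 0.232352.
ΔE = −sin λ·ΔX + cos λ·ΔY = −(-0.972632)·(634) + (0.232352)·(340) = 695.65 m.
ΔN = −sin φ cos λ·ΔX − sin φ sin λ·ΔY + cos φ·ΔZ = −(-0.788284)(0.232352)(634) − (-0.788284)(-0.972632)(340) + (0.615312)(-9) = -150.10 m.
Horizontal magnitude = √(ΔE² + ΔN²) = √(695.65² + (-150.10)²) = 711.66 m.

712 m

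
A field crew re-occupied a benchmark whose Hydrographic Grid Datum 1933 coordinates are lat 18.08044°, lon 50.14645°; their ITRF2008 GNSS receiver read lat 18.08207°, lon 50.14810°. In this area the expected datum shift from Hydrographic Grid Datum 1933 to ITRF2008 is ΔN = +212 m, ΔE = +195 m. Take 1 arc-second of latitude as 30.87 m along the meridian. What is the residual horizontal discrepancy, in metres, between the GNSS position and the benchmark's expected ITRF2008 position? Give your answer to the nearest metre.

37 m

Observed coordinate differences: Δφ = +0.00163°, Δλ = +0.00165°.
Converting to metres (1° lat = 111132 m, cos φ = 0.950622): observed ΔN = 181.1 m, observed ΔE = 174.3 m.
Subtracting the expected shift leaves a residual of 181.1 − (212) = -30.9 m north and 174.3 − (195) = -20.7 m east.
Residual distance = √((-30.9)² + (-20.7)²) = 37.1 m.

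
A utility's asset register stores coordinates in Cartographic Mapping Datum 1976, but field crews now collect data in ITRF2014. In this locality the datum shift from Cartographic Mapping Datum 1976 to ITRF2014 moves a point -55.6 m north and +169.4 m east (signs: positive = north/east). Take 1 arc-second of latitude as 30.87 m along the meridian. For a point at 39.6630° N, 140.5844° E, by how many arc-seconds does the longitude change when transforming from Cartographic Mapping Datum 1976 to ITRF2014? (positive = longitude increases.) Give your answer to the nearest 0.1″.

At latitude 39.6630°, cos φ = 0.769812.
1″ of longitude at this latitude = 30.87 × cos φ = 23.7641 m, so Δλ = 169.4 / 23.7641 = 7.128″.

Δλ = 7.1″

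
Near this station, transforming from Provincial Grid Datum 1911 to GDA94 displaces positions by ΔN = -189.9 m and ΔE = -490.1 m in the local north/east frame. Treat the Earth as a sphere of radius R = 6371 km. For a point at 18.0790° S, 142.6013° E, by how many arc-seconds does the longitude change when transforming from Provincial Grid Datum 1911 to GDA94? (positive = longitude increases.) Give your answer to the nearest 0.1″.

Δλ = -16.7″

At latitude -18.0790°, cos φ = 0.950630.
One radian of longitude at latitude φ spans R cos φ, so Δλ = ΔE / (R cos φ) = -490.1 / (6371000 × 0.950630) = -8.0922e-05 rad = -16.691″.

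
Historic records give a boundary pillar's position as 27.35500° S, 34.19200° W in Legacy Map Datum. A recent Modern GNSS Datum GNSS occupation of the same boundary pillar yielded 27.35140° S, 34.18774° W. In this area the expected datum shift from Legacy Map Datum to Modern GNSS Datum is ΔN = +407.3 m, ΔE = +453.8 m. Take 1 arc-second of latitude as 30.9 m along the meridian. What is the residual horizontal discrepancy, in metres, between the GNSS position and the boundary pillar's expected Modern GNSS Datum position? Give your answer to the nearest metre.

Observed coordinate differences: Δφ = +0.00360°, Δλ = +0.00426°.
Converting to metres (1° lat = 111240 m, cos φ = 0.888177): observed ΔN = 400.5 m, observed ΔE = 420.9 m.
Subtracting the expected shift leaves a residual of 400.5 − (407.3) = -6.8 m north and 420.9 − (453.8) = -32.9 m east.
Residual distance = √((-6.8)² + (-32.9)²) = 33.6 m.

34 m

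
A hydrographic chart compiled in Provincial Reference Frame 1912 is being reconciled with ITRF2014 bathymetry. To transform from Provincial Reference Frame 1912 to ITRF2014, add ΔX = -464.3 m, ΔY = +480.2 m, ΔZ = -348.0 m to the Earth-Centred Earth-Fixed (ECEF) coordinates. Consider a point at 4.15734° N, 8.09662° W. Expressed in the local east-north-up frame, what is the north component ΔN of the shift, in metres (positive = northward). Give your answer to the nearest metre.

ΔN = -309 m

The local north axis is (−sin φ cos λ, −sin φ sin λ, cos φ), giving ΔN = 33.324 + 4.903 − 347.084 = -308.86 m.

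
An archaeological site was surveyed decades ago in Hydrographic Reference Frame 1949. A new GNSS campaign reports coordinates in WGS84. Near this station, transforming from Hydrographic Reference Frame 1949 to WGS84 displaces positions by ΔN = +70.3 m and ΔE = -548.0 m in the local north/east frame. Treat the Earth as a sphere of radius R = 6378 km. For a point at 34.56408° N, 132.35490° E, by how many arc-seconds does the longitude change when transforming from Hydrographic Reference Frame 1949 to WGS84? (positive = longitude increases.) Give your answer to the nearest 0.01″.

Δλ = -21.52″

At latitude 34.56408°, cos φ = 0.823492.
One radian of longitude at latitude φ spans R cos φ, so Δλ = ΔE / (R cos φ) = -548.0 / (6378000 × 0.823492) = -1.0434e-04 rad = -21.521″.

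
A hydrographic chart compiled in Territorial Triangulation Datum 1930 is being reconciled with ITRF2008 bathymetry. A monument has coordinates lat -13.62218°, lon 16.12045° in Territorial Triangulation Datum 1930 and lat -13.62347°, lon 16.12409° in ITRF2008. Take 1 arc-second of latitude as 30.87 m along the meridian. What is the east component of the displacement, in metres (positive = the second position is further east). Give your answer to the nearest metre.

Δφ = -13.62347° − -13.62218° = -0.00129°; Δλ = 16.12409° − 16.12045° = +0.00364°.
1° of latitude = 3600 × 30.87 = 111132 m.
ΔN = Δφ × 111132 = -143.4 m; ΔE = Δλ × 111132 × cos(-13.62218°) = +0.00364 × 111132 × 0.971870 = 393.1 m.

ΔE = 393 m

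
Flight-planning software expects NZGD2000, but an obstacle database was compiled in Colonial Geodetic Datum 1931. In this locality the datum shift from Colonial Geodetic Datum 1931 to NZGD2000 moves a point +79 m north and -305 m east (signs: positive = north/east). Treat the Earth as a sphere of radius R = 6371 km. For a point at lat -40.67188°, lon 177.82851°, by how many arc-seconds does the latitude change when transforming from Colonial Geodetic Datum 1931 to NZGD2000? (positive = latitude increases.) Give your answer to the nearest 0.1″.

On a sphere of radius R, 1 rad of latitude = R, so Δφ = ΔN / R = 79.0 / 6371000 = 1.2400e-05 rad = 2.558″.

Δφ = 2.6″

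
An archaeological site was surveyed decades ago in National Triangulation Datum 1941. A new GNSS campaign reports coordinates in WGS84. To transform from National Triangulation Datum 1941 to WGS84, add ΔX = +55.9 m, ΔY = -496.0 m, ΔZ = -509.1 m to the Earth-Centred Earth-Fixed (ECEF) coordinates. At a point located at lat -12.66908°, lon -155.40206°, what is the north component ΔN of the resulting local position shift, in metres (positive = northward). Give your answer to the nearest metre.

The local north axis is (−sin φ cos λ, −sin φ sin λ, cos φ), giving ΔN = -11.147 + 45.281 − 496.705 = -462.57 m.

ΔN = -463 m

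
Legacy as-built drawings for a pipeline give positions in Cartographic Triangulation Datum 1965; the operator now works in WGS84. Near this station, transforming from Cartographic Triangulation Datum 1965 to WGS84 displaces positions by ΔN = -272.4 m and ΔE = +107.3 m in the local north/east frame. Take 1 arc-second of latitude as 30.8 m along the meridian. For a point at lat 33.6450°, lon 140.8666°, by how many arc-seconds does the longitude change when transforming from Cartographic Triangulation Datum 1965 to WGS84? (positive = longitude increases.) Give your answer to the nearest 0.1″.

Δλ = 4.2″

At latitude 33.6450°, cos φ = 0.832486.
1″ of longitude at this latitude = 30.80 × cos φ = 25.6406 m, so Δλ = 107.3 / 25.6406 = 4.185″.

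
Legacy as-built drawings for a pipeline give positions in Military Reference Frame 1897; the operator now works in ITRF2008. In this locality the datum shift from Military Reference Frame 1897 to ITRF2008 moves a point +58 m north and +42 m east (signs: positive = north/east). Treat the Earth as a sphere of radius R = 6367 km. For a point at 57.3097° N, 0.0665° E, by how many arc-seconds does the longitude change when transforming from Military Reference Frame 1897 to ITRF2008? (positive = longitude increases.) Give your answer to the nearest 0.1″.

At latitude 57.3097°, cos φ = 0.540098.
One radian of longitude at latitude φ spans R cos φ, so Δλ = ΔE / (R cos φ) = 42.0 / (6367000 × 0.540098) = 1.2214e-05 rad = 2.519″.

Δλ = 2.5″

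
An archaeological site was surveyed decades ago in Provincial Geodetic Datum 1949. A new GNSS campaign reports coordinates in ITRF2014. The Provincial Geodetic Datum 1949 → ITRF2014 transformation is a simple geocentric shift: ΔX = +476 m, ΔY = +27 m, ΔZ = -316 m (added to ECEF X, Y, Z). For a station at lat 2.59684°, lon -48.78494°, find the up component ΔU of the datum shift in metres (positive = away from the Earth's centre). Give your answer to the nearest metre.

At φ = 2.59684°, λ = -48.78494°: sin φ = 0.045308, cos φ = 0.998973, sin λ = -0.752242, cos λ = 0.658887.
ΔU = cos φ cos λ·ΔX + cos φ sin λ·ΔY + sin φ·ΔZ = (0.998973)(0.658887)(476) + (0.998973)(-0.752242)(27) + (0.045308)(-316) = 278.70 m.

ΔU = 279 m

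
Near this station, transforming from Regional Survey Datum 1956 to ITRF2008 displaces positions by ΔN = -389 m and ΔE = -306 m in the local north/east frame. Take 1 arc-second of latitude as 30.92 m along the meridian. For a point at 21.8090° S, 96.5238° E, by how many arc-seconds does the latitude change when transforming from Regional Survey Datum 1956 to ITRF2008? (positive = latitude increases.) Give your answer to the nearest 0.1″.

Δφ = -12.6″

1″ of latitude = 30.92 m, so Δφ = -389.0 / 30.92 = -12.581″.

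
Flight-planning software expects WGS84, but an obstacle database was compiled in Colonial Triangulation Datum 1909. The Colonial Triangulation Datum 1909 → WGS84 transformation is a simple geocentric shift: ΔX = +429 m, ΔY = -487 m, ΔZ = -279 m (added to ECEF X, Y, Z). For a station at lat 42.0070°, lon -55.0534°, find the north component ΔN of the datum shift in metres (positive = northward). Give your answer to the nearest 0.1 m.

The local north axis is (−sin φ cos λ, −sin φ sin λ, cos φ), giving ΔN = -164.452 − 267.145 − 207.315 = -638.91 m.

ΔN = -638.9 m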